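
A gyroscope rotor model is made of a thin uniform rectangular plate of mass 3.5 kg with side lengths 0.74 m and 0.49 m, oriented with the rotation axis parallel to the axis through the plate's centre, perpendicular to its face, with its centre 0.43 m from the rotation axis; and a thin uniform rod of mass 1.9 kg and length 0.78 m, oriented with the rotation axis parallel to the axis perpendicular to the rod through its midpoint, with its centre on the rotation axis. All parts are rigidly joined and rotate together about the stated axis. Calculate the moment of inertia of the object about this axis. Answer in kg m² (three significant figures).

Rectangular plate: I_cm = (1/12)M(a²+b²) = (1/12)(3.5)[(0.74)² + (0.49)²] = 0.22975 kg m²; centre at d = 0.43 m, so I = I_cm + Md² gives I = 0.22975 + (3.5)(0.43)² = 0.8769 kg m².
Thin rod: I_cm = (1/12)ML² = (1/12)(1.9)(0.78)² = 0.09633 kg m²; axis through the centre, so I = 0.09633 kg m².
Total I = 0.8769 + 0.09633 = 0.97323 kg m².

0.973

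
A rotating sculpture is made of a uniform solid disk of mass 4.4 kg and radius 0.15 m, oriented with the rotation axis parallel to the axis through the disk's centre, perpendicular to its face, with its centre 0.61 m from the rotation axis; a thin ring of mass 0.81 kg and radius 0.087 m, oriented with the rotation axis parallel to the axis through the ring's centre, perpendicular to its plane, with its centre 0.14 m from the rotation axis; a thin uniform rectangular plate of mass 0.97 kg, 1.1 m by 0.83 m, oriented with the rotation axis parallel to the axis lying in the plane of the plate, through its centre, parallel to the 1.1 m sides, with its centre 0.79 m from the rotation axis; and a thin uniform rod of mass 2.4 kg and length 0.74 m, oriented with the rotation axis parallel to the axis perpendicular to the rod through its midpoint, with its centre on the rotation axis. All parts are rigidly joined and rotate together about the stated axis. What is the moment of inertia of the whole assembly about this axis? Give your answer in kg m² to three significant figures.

Solid disk: I_cm = (1/2)MR² = (1/2)(4.4)(0.15)² = 0.0495 kg m²; centre at d = 0.61 m, so I = I_cm + Md² gives I = 0.0495 + (4.4)(0.61)² = 1.6867 kg m².
Thin ring: I_cm = MR² = (0.81)(0.087)² = 0.0061309 kg m²; centre at d = 0.14 m, so I = I_cm + Md² gives I = 0.0061309 + (0.81)(0.14)² = 0.022007 kg m².
Rectangular plate: I_cm = (1/12)Mb² = (1/12)(0.97)(0.83)² = 0.055686 kg m²; centre at d = 0.79 m, so I = I_cm + Md² gives I = 0.055686 + (0.97)(0.79)² = 0.66106 kg m².
Thin rod: I_cm = (1/12)ML² = (1/12)(2.4)(0.74)² = 0.10952 kg m²; axis through the centre, so I = 0.10952 kg m².
Total I = 1.6867 + 0.022007 + 0.66106 + 0.10952 = 2.4793 kg m².

2.48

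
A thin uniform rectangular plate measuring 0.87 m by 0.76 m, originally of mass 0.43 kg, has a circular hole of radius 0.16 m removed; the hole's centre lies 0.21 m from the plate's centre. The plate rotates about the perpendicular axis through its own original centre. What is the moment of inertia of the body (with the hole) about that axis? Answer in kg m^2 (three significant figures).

Unpierced body about its centre: I₀ = (1/12)M(a²+b²) = (1/12)(0.43)[(0.87)² + (0.76)²] = 0.04782 kg m^2.
The removed disk has mass m = M·πr²/(ab) = (0.43)·π(0.16)²/(0.87·0.76) = 0.052303 kg (same uniform areal density).
Its moment of inertia about the rotation axis (parallel-axis theorem): I_hole = (1/2)mr² + md² = (1/2)(0.052303)(0.16)² + (0.052303)(0.21)² = 0.002976 kg m^2.
Treating the hole as negative mass, I = I₀ − I_hole = 0.04782 − 0.002976 = 0.044844 kg m^2.

0.0448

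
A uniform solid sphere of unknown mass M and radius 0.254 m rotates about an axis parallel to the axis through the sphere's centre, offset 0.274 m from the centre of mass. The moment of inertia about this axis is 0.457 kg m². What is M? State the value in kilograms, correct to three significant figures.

4.53

I = I_cm + Md² = (2/5)MR² + Md² = M·[0.4·(0.254)² + (0.274)²] = M·0.10088.
So M = 0.457 / 0.10088 = 4.53 kg.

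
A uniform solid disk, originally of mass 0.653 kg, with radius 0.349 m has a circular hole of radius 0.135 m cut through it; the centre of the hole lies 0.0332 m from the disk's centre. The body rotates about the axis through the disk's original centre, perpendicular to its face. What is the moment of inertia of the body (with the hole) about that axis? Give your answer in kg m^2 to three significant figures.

Unpierced body about its centre: I₀ = (1/2)MR² = (1/2)(0.653)(0.349)² = 0.039768 kg m^2.
The removed disk has mass m = M·(r/R)² = (0.653)(0.135/0.349)² = 0.097708 kg (same uniform areal density).
Its moment of inertia about the rotation axis (parallel-axis theorem): I_hole = (1/2)mr² + md² = (1/2)(0.097708)(0.135)² + (0.097708)(0.0332)² = 0.00099806 kg m^2.
Treating the hole as negative mass, I = I₀ − I_hole = 0.039768 − 0.00099806 = 0.03877 kg m^2.

0.0388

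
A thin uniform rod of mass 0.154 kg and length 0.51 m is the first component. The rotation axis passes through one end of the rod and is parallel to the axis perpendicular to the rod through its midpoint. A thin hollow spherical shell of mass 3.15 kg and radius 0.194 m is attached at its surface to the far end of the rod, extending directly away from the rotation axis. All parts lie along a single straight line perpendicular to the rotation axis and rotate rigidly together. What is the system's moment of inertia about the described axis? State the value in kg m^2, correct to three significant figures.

1.65

Thin rod: I_cm = (1/12)ML² = (1/12)(0.154)(0.51)² = 0.0033379 kg m^2; centre at d = 0.255 m, so I = I_cm + Md² gives I = 0.0033379 + (0.154)(0.255)² = 0.013352 kg m^2.
Spherical shell: I_cm = (2/3)MR² = (2/3)(3.15)(0.194)² = 0.079036 kg m^2; centre at d = 0.255 + 0.255 + 0.194 = 0.704 m, so I = I_cm + Md² gives I = 0.079036 + (3.15)(0.704)² = 1.6402 kg m^2.
Total I = 0.013352 + 1.6402 = 1.6536 kg m^2.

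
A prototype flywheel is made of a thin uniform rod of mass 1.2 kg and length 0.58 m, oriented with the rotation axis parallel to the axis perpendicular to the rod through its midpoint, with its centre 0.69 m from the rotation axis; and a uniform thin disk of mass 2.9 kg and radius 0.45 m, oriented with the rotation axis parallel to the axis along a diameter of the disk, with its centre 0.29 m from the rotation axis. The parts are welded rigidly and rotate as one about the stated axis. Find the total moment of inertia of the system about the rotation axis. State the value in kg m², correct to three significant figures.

0.996

Thin rod: I_cm = (1/12)ML² = (1/12)(1.2)(0.58)² = 0.03364 kg m²; centre at d = 0.69 m, so I = I_cm + Md² gives I = 0.03364 + (1.2)(0.69)² = 0.60496 kg m².
Thin disk: I_cm = (1/4)MR² = (1/4)(2.9)(0.45)² = 0.14681 kg m²; centre at d = 0.29 m, so I = I_cm + Md² gives I = 0.14681 + (2.9)(0.29)² = 0.3907 kg m².
Total I = 0.60496 + 0.3907 = 0.99566 kg m².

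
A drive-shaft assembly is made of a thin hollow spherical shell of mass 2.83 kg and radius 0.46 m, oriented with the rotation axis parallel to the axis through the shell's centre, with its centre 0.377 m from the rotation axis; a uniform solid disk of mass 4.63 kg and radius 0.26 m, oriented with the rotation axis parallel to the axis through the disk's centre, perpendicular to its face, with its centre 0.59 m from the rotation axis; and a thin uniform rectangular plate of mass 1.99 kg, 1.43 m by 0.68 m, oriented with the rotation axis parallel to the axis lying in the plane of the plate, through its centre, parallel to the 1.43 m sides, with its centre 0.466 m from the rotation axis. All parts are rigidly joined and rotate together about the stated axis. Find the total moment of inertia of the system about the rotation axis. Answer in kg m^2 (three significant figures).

3.08

Spherical shell: I_cm = (2/3)MR² = (2/3)(2.83)(0.46)² = 0.39922 kg m^2; centre at d = 0.377 m, so I = I_cm + Md² gives I = 0.39922 + (2.83)(0.377)² = 0.80144 kg m^2.
Solid disk: I_cm = (1/2)MR² = (1/2)(4.63)(0.26)² = 0.15649 kg m^2; centre at d = 0.59 m, so I = I_cm + Md² gives I = 0.15649 + (4.63)(0.59)² = 1.7682 kg m^2.
Rectangular plate: I_cm = (1/12)Mb² = (1/12)(1.99)(0.68)² = 0.076681 kg m^2; centre at d = 0.466 m, so I = I_cm + Md² gives I = 0.076681 + (1.99)(0.466)² = 0.50882 kg m^2.
Total I = 0.80144 + 1.7682 + 0.50882 = 3.0785 kg m^2.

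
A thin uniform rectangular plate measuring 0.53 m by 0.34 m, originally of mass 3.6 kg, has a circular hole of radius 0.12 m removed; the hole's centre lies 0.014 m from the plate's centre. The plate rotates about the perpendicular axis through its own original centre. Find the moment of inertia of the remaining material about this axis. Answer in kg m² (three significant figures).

0.112

Unpierced body about its centre: I₀ = (1/12)M(a²+b²) = (1/12)(3.6)[(0.53)² + (0.34)²] = 0.11895 kg m².
The removed disk has mass m = M·πr²/(ab) = (3.6)·π(0.12)²/(0.53·0.34) = 0.90377 kg (same uniform areal density).
Its moment of inertia about the rotation axis (parallel-axis theorem): I_hole = (1/2)mr² + md² = (1/2)(0.90377)(0.12)² + (0.90377)(0.014)² = 0.0066843 kg m².
Treating the hole as negative mass, I = I₀ − I_hole = 0.11895 − 0.0066843 = 0.11227 kg m².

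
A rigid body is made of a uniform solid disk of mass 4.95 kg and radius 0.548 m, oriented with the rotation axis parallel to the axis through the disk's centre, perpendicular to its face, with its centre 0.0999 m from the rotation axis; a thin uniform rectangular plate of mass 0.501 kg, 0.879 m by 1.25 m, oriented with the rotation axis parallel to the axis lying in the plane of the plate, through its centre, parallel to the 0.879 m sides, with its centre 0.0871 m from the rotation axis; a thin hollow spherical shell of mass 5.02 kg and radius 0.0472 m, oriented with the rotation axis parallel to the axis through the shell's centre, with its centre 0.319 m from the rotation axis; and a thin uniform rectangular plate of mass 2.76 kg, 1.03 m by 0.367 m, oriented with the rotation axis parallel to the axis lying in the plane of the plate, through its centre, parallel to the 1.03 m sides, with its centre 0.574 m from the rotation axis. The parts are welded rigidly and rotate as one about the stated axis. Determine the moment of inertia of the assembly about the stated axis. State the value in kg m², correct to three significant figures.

Solid disk: I_cm = (1/2)MR² = (1/2)(4.95)(0.548)² = 0.74325 kg m²; centre at d = 0.0999 m, so I = I_cm + Md² gives I = 0.74325 + (4.95)(0.0999)² = 0.79265 kg m².
Rectangular plate: I_cm = (1/12)Mb² = (1/12)(0.501)(1.25)² = 0.065234 kg m²; centre at d = 0.0871 m, so I = I_cm + Md² gives I = 0.065234 + (0.501)(0.0871)² = 0.069035 kg m².
Spherical shell: I_cm = (2/3)MR² = (2/3)(5.02)(0.0472)² = 0.0074558 kg m²; centre at d = 0.319 m, so I = I_cm + Md² gives I = 0.0074558 + (5.02)(0.319)² = 0.5183 kg m².
Rectangular plate: I_cm = (1/12)Mb² = (1/12)(2.76)(0.367)² = 0.030978 kg m²; centre at d = 0.574 m, so I = I_cm + Md² gives I = 0.030978 + (2.76)(0.574)² = 0.94033 kg m².
Total I = 0.79265 + 0.069035 + 0.5183 + 0.94033 = 2.3203 kg m².

2.32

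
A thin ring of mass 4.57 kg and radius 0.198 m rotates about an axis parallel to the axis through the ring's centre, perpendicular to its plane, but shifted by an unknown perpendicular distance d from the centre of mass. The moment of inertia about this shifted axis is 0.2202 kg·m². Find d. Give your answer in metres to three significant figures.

About the centre-of-mass axis, I_cm = MR² = (4.57)(0.198)² = 0.17916 kg·m².
Parallel axis theorem: I = I_cm + Md², so Md² = 0.2202 − 0.17916 = 0.041038 kg·m².
d = √(0.041038 / 4.57) = 0.094762 m.

0.0948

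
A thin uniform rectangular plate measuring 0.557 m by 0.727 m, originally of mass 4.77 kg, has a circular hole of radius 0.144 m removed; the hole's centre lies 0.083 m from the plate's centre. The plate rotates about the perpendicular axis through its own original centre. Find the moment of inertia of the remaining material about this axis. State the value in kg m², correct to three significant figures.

0.320

Unpierced body about its centre: I₀ = (1/12)M(a²+b²) = (1/12)(4.77)[(0.557)² + (0.727)²] = 0.33341 kg m².
The removed disk has mass m = M·πr²/(ab) = (4.77)·π(0.144)²/(0.557·0.727) = 0.76737 kg (same uniform areal density).
Its moment of inertia about the rotation axis (parallel-axis theorem): I_hole = (1/2)mr² + md² = (1/2)(0.76737)(0.144)² + (0.76737)(0.083)² = 0.013242 kg m².
Treating the hole as negative mass, I = I₀ − I_hole = 0.33341 − 0.013242 = 0.32017 kg m².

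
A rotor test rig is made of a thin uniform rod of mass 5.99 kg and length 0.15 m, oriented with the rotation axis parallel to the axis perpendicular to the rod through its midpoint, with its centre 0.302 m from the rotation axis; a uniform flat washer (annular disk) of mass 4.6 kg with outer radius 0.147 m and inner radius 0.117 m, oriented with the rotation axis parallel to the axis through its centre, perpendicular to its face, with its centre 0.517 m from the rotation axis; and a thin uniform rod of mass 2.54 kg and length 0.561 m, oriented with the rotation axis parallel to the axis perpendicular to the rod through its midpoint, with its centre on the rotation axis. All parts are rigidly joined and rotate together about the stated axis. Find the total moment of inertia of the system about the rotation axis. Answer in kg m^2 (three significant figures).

1.93

Thin rod: I_cm = (1/12)ML² = (1/12)(5.99)(0.15)² = 0.011231 kg m^2; centre at d = 0.302 m, so I = I_cm + Md² gives I = 0.011231 + (5.99)(0.302)² = 0.55754 kg m^2.
Annular disk: I_cm = (1/2)M(R²+r²) = (1/2)(4.6)[(0.147)² + (0.117)²] = 0.081185 kg m^2; centre at d = 0.517 m, so I = I_cm + Md² gives I = 0.081185 + (4.6)(0.517)² = 1.3107 kg m^2.
Thin rod: I_cm = (1/12)ML² = (1/12)(2.54)(0.561)² = 0.066616 kg m^2; axis through the centre, so I = 0.066616 kg m^2.
Total I = 0.55754 + 1.3107 + 0.066616 = 1.9349 kg m^2.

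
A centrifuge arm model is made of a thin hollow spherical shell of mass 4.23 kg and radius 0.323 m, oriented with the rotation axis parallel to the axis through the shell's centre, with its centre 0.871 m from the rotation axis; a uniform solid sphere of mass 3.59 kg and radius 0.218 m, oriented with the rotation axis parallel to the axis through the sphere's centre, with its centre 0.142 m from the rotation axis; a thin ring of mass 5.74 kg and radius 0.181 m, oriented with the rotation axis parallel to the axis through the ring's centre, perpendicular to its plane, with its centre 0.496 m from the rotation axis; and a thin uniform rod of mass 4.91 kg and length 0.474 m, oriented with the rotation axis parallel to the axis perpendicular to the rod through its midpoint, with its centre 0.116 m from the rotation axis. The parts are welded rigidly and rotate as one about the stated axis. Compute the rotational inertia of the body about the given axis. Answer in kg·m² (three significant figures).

5.40

Spherical shell: I_cm = (2/3)MR² = (2/3)(4.23)(0.323)² = 0.29421 kg·m²; centre at d = 0.871 m, so I = I_cm + Md² gives I = 0.29421 + (4.23)(0.871)² = 3.5033 kg·m².
Solid sphere: I_cm = (2/5)MR² = (2/5)(3.59)(0.218)² = 0.068244 kg·m²; centre at d = 0.142 m, so I = I_cm + Md² gives I = 0.068244 + (3.59)(0.142)² = 0.14063 kg·m².
Thin ring: I_cm = MR² = (5.74)(0.181)² = 0.18805 kg·m²; centre at d = 0.496 m, so I = I_cm + Md² gives I = 0.18805 + (5.74)(0.496)² = 1.6002 kg·m².
Thin rod: I_cm = (1/12)ML² = (1/12)(4.91)(0.474)² = 0.09193 kg·m²; centre at d = 0.116 m, so I = I_cm + Md² gives I = 0.09193 + (4.91)(0.116)² = 0.158 kg·m².
Total I = 3.5033 + 0.14063 + 1.6002 + 0.158 = 5.4021 kg·m².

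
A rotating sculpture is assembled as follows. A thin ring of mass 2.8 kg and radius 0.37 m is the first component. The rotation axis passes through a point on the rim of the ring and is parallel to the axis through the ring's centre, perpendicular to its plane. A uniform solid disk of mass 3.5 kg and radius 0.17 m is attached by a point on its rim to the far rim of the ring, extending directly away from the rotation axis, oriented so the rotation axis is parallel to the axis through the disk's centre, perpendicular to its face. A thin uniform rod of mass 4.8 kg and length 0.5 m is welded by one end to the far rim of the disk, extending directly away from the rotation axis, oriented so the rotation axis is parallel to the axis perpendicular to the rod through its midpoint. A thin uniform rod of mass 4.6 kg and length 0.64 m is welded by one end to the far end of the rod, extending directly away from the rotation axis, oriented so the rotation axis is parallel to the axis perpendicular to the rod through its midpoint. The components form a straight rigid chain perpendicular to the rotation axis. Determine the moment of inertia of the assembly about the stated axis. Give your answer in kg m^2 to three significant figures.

29.1

Thin ring: I_cm = MR² = (2.8)(0.37)² = 0.38332 kg m^2; centre at d = 0.37 m, so the parallel axis theorem gives I = 0.38332 + (2.8)(0.37)² = 0.76664 kg m^2.
Solid disk: I_cm = (1/2)MR² = (1/2)(3.5)(0.17)² = 0.050575 kg m^2; centre at d = 0.37 + 0.37 + 0.17 = 0.91 m, so the parallel axis theorem gives I = 0.050575 + (3.5)(0.91)² = 2.9489 kg m^2.
Thin rod: I_cm = (1/12)ML² = (1/12)(4.8)(0.5)² = 0.1 kg m^2; centre at d = 0.37 + 0.37 + 0.17 + 0.17 + 0.25 = 1.33 m, so the parallel axis theorem gives I = 0.1 + (4.8)(1.33)² = 8.5907 kg m^2.
Thin rod: I_cm = (1/12)ML² = (1/12)(4.6)(0.64)² = 0.15701 kg m^2; centre at d = 0.37 + 0.37 + 0.17 + 0.17 + 0.25 + 0.25 + 0.32 = 1.9 m, so the parallel axis theorem gives I = 0.15701 + (4.6)(1.9)² = 16.763 kg m^2.
Total I = 0.76664 + 2.9489 + 8.5907 + 16.763 = 29.069 kg m^2.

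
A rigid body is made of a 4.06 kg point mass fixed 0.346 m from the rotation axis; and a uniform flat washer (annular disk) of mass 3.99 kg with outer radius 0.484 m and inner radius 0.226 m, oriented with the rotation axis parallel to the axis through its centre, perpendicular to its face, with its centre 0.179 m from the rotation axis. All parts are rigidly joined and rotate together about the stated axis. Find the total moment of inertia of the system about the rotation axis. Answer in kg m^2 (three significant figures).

Point mass: I_cm = 0; centre at d = 0.346 m, so I = I_cm + Md² gives I = 0 + (4.06)(0.346)² = 0.48605 kg m^2.
Annular disk: I_cm = (1/2)M(R²+r²) = (1/2)(3.99)[(0.484)² + (0.226)²] = 0.56924 kg m^2; centre at d = 0.179 m, so I = I_cm + Md² gives I = 0.56924 + (3.99)(0.179)² = 0.69708 kg m^2.
Total I = 0.48605 + 0.69708 = 1.1831 kg m^2.

1.18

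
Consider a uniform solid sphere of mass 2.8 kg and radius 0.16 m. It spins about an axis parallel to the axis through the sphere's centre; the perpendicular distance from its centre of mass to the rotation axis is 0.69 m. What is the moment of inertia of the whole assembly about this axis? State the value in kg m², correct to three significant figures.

1.36

I_cm = (2/5)MR² = (2/5)(2.8)(0.16)² = 0.028672 kg m²; centre at d = 0.69 m, so the parallel axis theorem gives I = 0.028672 + (2.8)(0.69)² = 1.3618 kg m².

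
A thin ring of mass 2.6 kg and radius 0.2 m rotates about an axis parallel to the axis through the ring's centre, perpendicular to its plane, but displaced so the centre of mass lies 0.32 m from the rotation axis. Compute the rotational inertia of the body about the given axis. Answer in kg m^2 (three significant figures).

0.370

I_cm = MR² = (2.6)(0.2)² = 0.104 kg m^2; centre at d = 0.32 m, so I = I_cm + Md² gives I = 0.104 + (2.6)(0.32)² = 0.37024 kg m^2.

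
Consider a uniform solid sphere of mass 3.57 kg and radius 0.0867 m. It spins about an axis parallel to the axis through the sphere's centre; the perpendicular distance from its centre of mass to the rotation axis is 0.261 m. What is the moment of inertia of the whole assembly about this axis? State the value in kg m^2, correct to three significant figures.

0.254

I_cm = (2/5)MR² = (2/5)(3.57)(0.0867)² = 0.010734 kg m^2; centre at d = 0.261 m, so the parallel axis theorem gives I = 0.010734 + (3.57)(0.261)² = 0.25393 kg m^2.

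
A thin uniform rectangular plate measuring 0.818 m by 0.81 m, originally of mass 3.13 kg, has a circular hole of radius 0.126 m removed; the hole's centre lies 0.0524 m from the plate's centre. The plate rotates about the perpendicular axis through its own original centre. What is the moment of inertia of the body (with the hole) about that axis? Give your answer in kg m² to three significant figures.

Unpierced body about its centre: I₀ = (1/12)M(a²+b²) = (1/12)(3.13)[(0.818)² + (0.81)²] = 0.34566 kg m².
The removed disk has mass m = M·πr²/(ab) = (3.13)·π(0.126)²/(0.818·0.81) = 0.23561 kg (same uniform areal density).
Its moment of inertia about the rotation axis (parallel-axis theorem): I_hole = (1/2)mr² + md² = (1/2)(0.23561)(0.126)² + (0.23561)(0.0524)² = 0.0025172 kg m².
Treating the hole as negative mass, I = I₀ − I_hole = 0.34566 − 0.0025172 = 0.34315 kg m².

0.343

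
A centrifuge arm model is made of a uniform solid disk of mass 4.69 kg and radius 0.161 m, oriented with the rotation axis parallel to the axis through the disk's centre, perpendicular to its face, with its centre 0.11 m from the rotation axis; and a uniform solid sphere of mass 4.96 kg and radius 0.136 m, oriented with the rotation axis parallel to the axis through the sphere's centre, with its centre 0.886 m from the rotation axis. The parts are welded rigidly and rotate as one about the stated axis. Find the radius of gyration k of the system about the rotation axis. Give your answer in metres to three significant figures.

Solid disk: I_cm = (1/2)MR² = (1/2)(4.69)(0.161)² = 0.060785 kg m^2; centre at d = 0.11 m, so the parallel axis theorem gives I = 0.060785 + (4.69)(0.11)² = 0.11753 kg m^2.
Solid sphere: I_cm = (2/5)MR² = (2/5)(4.96)(0.136)² = 0.036696 kg m^2; centre at d = 0.886 m, so the parallel axis theorem gives I = 0.036696 + (4.96)(0.886)² = 3.9303 kg m^2.
Total I = 4.0478 kg m^2; total mass M = 9.65 kg.
k = √(I/M) = √(4.0478/9.65) = 0.64766 m.

0.648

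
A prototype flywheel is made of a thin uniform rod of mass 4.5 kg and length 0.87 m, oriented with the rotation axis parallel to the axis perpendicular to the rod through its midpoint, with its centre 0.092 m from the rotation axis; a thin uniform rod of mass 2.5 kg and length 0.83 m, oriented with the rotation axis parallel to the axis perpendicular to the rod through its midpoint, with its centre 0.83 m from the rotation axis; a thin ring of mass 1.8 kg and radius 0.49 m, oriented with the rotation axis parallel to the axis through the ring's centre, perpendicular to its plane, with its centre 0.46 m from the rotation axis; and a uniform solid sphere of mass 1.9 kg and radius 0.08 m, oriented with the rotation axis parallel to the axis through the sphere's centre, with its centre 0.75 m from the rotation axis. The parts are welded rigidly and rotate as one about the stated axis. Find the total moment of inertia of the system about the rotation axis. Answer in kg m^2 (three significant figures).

4.07

Thin rod: I_cm = (1/12)ML² = (1/12)(4.5)(0.87)² = 0.28384 kg m^2; centre at d = 0.092 m, so I = I_cm + Md² gives I = 0.28384 + (4.5)(0.092)² = 0.32193 kg m^2.
Thin rod: I_cm = (1/12)ML² = (1/12)(2.5)(0.83)² = 0.14352 kg m^2; centre at d = 0.83 m, so I = I_cm + Md² gives I = 0.14352 + (2.5)(0.83)² = 1.8658 kg m^2.
Thin ring: I_cm = MR² = (1.8)(0.49)² = 0.43218 kg m^2; centre at d = 0.46 m, so I = I_cm + Md² gives I = 0.43218 + (1.8)(0.46)² = 0.81306 kg m^2.
Solid sphere: I_cm = (2/5)MR² = (2/5)(1.9)(0.08)² = 0.004864 kg m^2; centre at d = 0.75 m, so I = I_cm + Md² gives I = 0.004864 + (1.9)(0.75)² = 1.0736 kg m^2.
Total I = 0.32193 + 1.8658 + 0.81306 + 1.0736 = 4.0744 kg m^2.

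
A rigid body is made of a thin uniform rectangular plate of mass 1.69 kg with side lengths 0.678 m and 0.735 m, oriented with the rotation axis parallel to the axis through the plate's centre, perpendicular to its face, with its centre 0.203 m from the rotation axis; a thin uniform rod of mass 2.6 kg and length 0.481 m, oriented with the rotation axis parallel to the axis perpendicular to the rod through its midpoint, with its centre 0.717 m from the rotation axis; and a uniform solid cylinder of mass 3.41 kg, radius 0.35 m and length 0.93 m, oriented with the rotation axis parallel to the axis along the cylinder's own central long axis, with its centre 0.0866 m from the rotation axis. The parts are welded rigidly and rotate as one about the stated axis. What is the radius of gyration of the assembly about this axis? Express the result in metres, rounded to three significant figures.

Rectangular plate: I_cm = (1/12)M(a²+b²) = (1/12)(1.69)[(0.678)² + (0.735)²] = 0.14082 kg m²; centre at d = 0.203 m, so the parallel axis theorem gives I = 0.14082 + (1.69)(0.203)² = 0.21046 kg m².
Thin rod: I_cm = (1/12)ML² = (1/12)(2.6)(0.481)² = 0.050128 kg m²; centre at d = 0.717 m, so the parallel axis theorem gives I = 0.050128 + (2.6)(0.717)² = 1.3868 kg m².
Solid cylinder: I_cm = (1/2)MR² = (1/2)(3.41)(0.35)² = 0.20886 kg m²; centre at d = 0.0866 m, so the parallel axis theorem gives I = 0.20886 + (3.41)(0.0866)² = 0.23444 kg m².
Total I = 1.8317 kg m²; total mass M = 7.7 kg.
k = √(I/M) = √(1.8317/7.7) = 0.48773 m.

0.488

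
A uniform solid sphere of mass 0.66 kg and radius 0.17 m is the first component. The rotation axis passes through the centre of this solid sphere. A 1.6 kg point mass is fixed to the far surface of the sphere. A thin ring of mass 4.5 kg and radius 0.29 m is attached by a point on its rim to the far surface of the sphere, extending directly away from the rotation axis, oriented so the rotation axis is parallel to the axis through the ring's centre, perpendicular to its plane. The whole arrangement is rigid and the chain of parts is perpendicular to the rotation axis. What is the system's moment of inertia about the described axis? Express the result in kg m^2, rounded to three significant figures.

1.38

Solid sphere: I_cm = (2/5)MR² = (2/5)(0.66)(0.17)² = 0.0076296 kg m^2; axis through the centre, so I = 0.0076296 kg m^2.
Point mass: I_cm = 0; centre at d = 0.17 m, so I = I_cm + Md² gives I = 0 + (1.6)(0.17)² = 0.04624 kg m^2.
Thin ring: I_cm = MR² = (4.5)(0.29)² = 0.37845 kg m^2; centre at d = 0.17 + 0.29 = 0.46 m, so I = I_cm + Md² gives I = 0.37845 + (4.5)(0.46)² = 1.3306 kg m^2.
Total I = 0.0076296 + 0.04624 + 1.3306 = 1.3845 kg m^2.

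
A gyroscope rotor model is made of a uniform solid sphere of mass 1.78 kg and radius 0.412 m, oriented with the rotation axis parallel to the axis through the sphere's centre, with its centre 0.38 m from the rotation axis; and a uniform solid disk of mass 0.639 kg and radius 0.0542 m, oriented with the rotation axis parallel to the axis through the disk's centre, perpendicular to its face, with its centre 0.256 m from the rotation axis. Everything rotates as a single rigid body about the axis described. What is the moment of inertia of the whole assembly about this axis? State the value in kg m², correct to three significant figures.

0.421

Solid sphere: I_cm = (2/5)MR² = (2/5)(1.78)(0.412)² = 0.12086 kg m²; centre at d = 0.38 m, so the parallel axis theorem gives I = 0.12086 + (1.78)(0.38)² = 0.37789 kg m².
Solid disk: I_cm = (1/2)MR² = (1/2)(0.639)(0.0542)² = 0.00093858 kg m²; centre at d = 0.256 m, so the parallel axis theorem gives I = 0.00093858 + (0.639)(0.256)² = 0.042816 kg m².
Total I = 0.37789 + 0.042816 = 0.42071 kg m².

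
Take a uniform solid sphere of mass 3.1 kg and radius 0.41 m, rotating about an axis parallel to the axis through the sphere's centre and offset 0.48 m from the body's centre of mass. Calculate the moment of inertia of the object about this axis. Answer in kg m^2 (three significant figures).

I_cm = (2/5)MR² = (2/5)(3.1)(0.41)² = 0.20844 kg m^2; centre at d = 0.48 m, so the parallel axis theorem gives I = 0.20844 + (3.1)(0.48)² = 0.92268 kg m^2.

0.923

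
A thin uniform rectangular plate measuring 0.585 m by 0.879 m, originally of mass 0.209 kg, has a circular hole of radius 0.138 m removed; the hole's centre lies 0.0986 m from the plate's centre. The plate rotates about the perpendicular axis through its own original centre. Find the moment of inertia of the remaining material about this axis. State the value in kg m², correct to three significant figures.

0.0189

Unpierced body about its centre: I₀ = (1/12)M(a²+b²) = (1/12)(0.209)[(0.585)² + (0.879)²] = 0.019417 kg m².
The removed disk has mass m = M·πr²/(ab) = (0.209)·π(0.138)²/(0.585·0.879) = 0.024317 kg (same uniform areal density).
Its moment of inertia about the rotation axis (parallel-axis theorem): I_hole = (1/2)mr² + md² = (1/2)(0.024317)(0.138)² + (0.024317)(0.0986)² = 0.00046795 kg m².
Treating the hole as negative mass, I = I₀ − I_hole = 0.019417 − 0.00046795 = 0.018949 kg m².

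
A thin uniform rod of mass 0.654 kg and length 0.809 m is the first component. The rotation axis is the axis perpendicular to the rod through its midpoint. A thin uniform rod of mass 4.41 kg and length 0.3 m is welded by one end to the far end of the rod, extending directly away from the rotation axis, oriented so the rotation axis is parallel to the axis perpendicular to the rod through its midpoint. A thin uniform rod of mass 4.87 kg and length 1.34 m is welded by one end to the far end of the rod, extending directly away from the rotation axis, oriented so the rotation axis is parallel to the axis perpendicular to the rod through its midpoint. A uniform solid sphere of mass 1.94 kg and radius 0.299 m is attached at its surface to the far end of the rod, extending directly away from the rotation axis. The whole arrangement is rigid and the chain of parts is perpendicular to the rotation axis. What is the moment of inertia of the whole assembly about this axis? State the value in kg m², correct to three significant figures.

22.1

Thin rod: I_cm = (1/12)ML² = (1/12)(0.654)(0.809)² = 0.035669 kg m²; axis through the centre, so I = 0.035669 kg m².
Thin rod: I_cm = (1/12)ML² = (1/12)(4.41)(0.3)² = 0.033075 kg m²; centre at d = 0.4045 + 0.15 = 0.5545 m, so the parallel axis theorem gives I = 0.033075 + (4.41)(0.5545)² = 1.389 kg m².
Thin rod: I_cm = (1/12)ML² = (1/12)(4.87)(1.34)² = 0.72871 kg m²; centre at d = 0.4045 + 0.15 + 0.15 + 0.67 = 1.3745 m, so the parallel axis theorem gives I = 0.72871 + (4.87)(1.3745)² = 9.9294 kg m².
Solid sphere: I_cm = (2/5)MR² = (2/5)(1.94)(0.299)² = 0.069375 kg m²; centre at d = 0.4045 + 0.15 + 0.15 + 0.67 + 0.67 + 0.299 = 2.3435 m, so the parallel axis theorem gives I = 0.069375 + (1.94)(2.3435)² = 10.724 kg m².
Total I = 0.035669 + 1.389 + 9.9294 + 10.724 = 22.078 kg m².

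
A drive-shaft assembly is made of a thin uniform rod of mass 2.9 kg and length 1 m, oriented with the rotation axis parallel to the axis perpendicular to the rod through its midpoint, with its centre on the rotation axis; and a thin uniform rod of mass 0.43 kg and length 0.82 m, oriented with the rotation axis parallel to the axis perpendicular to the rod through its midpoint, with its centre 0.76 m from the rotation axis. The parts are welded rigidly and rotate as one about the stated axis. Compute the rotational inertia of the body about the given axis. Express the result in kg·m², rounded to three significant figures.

0.514

Thin rod: I_cm = (1/12)ML² = (1/12)(2.9)(1)² = 0.24167 kg·m²; axis through the centre, so I = 0.24167 kg·m².
Thin rod: I_cm = (1/12)ML² = (1/12)(0.43)(0.82)² = 0.024094 kg·m²; centre at d = 0.76 m, so I = I_cm + Md² gives I = 0.024094 + (0.43)(0.76)² = 0.27246 kg·m².
Total I = 0.24167 + 0.27246 = 0.51413 kg·m².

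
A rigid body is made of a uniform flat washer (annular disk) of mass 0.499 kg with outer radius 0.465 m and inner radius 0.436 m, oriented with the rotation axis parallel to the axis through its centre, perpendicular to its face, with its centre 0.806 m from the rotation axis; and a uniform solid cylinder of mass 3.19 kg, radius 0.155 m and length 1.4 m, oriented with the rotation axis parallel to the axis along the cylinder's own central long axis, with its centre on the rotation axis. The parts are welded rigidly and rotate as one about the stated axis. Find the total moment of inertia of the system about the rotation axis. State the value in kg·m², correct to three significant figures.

Annular disk: I_cm = (1/2)M(R²+r²) = (1/2)(0.499)[(0.465)² + (0.436)²] = 0.10138 kg·m²; centre at d = 0.806 m, so the parallel axis theorem gives I = 0.10138 + (0.499)(0.806)² = 0.42555 kg·m².
Solid cylinder: I_cm = (1/2)MR² = (1/2)(3.19)(0.155)² = 0.03832 kg·m²; axis through the centre, so I = 0.03832 kg·m².
Total I = 0.42555 + 0.03832 = 0.46387 kg·m².

0.464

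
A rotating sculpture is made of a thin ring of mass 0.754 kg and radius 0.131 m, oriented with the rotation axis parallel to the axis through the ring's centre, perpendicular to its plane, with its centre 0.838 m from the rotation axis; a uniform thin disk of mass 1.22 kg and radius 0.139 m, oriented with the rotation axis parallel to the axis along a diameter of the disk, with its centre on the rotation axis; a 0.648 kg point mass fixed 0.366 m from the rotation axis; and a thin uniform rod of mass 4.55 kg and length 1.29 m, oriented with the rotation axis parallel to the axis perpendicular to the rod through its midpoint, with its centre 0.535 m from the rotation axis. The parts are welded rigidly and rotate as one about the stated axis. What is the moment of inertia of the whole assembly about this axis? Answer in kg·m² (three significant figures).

Thin ring: I_cm = MR² = (0.754)(0.131)² = 0.012939 kg·m²; centre at d = 0.838 m, so the parallel axis theorem gives I = 0.012939 + (0.754)(0.838)² = 0.54243 kg·m².
Thin disk: I_cm = (1/4)MR² = (1/4)(1.22)(0.139)² = 0.0058929 kg·m²; axis through the centre, so I = 0.0058929 kg·m².
Point mass: I_cm = 0; centre at d = 0.366 m, so the parallel axis theorem gives I = 0 + (0.648)(0.366)² = 0.086803 kg·m².
Thin rod: I_cm = (1/12)ML² = (1/12)(4.55)(1.29)² = 0.63097 kg·m²; centre at d = 0.535 m, so the parallel axis theorem gives I = 0.63097 + (4.55)(0.535)² = 1.9333 kg·m².
Total I = 0.54243 + 0.0058929 + 0.086803 + 1.9333 = 2.5684 kg·m².

2.57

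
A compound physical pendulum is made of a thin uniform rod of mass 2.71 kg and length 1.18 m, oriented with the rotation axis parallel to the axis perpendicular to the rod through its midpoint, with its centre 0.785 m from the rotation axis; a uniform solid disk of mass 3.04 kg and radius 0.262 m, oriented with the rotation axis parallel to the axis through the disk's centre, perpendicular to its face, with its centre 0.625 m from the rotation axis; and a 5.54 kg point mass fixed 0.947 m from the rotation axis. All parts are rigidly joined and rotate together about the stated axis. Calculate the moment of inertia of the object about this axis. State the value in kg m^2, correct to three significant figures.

Thin rod: I_cm = (1/12)ML² = (1/12)(2.71)(1.18)² = 0.31445 kg m^2; centre at d = 0.785 m, so the parallel axis theorem gives I = 0.31445 + (2.71)(0.785)² = 1.9844 kg m^2.
Solid disk: I_cm = (1/2)MR² = (1/2)(3.04)(0.262)² = 0.10434 kg m^2; centre at d = 0.625 m, so the parallel axis theorem gives I = 0.10434 + (3.04)(0.625)² = 1.2918 kg m^2.
Point mass: I_cm = 0; centre at d = 0.947 m, so the parallel axis theorem gives I = 0 + (5.54)(0.947)² = 4.9683 kg m^2.
Total I = 1.9844 + 1.2918 + 4.9683 = 8.2446 kg m^2.

8.24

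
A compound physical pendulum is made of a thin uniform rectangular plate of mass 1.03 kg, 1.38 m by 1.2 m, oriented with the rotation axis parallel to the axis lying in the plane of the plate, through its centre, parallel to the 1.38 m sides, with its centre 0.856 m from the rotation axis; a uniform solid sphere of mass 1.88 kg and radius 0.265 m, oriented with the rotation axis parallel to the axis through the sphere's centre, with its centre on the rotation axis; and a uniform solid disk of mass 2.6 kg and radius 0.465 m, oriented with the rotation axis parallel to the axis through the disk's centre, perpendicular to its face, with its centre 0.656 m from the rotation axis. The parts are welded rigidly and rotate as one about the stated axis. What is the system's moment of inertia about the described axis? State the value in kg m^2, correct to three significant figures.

2.33

Rectangular plate: I_cm = (1/12)Mb² = (1/12)(1.03)(1.2)² = 0.1236 kg m^2; centre at d = 0.856 m, so the parallel axis theorem gives I = 0.1236 + (1.03)(0.856)² = 0.87832 kg m^2.
Solid sphere: I_cm = (2/5)MR² = (2/5)(1.88)(0.265)² = 0.052809 kg m^2; axis through the centre, so I = 0.052809 kg m^2.
Solid disk: I_cm = (1/2)MR² = (1/2)(2.6)(0.465)² = 0.28109 kg m^2; centre at d = 0.656 m, so the parallel axis theorem gives I = 0.28109 + (2.6)(0.656)² = 1.4 kg m^2.
Total I = 0.87832 + 0.052809 + 1.4 = 2.3311 kg m^2.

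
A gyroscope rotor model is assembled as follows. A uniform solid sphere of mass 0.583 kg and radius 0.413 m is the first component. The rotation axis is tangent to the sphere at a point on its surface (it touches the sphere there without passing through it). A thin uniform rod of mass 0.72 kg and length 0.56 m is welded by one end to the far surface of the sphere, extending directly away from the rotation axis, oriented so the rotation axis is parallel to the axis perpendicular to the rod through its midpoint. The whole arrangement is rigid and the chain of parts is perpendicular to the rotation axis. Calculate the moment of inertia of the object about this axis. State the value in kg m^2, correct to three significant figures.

Solid sphere: I_cm = (2/5)MR² = (2/5)(0.583)(0.413)² = 0.039777 kg m^2; centre at d = 0.413 m, so the parallel axis theorem gives I = 0.039777 + (0.583)(0.413)² = 0.13922 kg m^2.
Thin rod: I_cm = (1/12)ML² = (1/12)(0.72)(0.56)² = 0.018816 kg m^2; centre at d = 0.413 + 0.413 + 0.28 = 1.106 m, so the parallel axis theorem gives I = 0.018816 + (0.72)(1.106)² = 0.89955 kg m^2.
Total I = 0.13922 + 0.89955 = 1.0388 kg m^2.

1.04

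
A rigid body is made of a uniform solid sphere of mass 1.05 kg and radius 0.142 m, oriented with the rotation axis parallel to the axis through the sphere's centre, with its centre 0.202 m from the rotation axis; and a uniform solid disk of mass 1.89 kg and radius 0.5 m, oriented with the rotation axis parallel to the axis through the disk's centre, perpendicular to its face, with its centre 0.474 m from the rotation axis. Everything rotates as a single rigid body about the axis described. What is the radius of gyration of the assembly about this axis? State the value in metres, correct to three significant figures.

Solid sphere: I_cm = (2/5)MR² = (2/5)(1.05)(0.142)² = 0.0084689 kg m²; centre at d = 0.202 m, so I = I_cm + Md² gives I = 0.0084689 + (1.05)(0.202)² = 0.051313 kg m².
Solid disk: I_cm = (1/2)MR² = (1/2)(1.89)(0.5)² = 0.23625 kg m²; centre at d = 0.474 m, so I = I_cm + Md² gives I = 0.23625 + (1.89)(0.474)² = 0.66089 kg m².
Total I = 0.7122 kg m²; total mass M = 2.94 kg.
k = √(I/M) = √(0.7122/2.94) = 0.49218 m.

0.492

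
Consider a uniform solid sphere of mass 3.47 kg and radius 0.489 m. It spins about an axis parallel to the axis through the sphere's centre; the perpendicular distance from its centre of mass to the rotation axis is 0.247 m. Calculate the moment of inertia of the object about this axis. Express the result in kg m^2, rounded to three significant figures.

I_cm = (2/5)MR² = (2/5)(3.47)(0.489)² = 0.3319 kg m^2; centre at d = 0.247 m, so I = I_cm + Md² gives I = 0.3319 + (3.47)(0.247)² = 0.5436 kg m^2.

0.544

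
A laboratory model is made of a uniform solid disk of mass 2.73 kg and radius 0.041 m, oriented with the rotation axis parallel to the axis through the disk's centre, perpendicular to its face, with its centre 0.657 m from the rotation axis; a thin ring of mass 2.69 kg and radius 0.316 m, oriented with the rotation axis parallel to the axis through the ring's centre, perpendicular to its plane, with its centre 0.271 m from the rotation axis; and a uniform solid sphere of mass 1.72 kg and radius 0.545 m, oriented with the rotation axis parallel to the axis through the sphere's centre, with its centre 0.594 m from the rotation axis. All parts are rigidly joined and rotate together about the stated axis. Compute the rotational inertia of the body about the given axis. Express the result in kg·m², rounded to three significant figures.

Solid disk: I_cm = (1/2)MR² = (1/2)(2.73)(0.041)² = 0.0022946 kg·m²; centre at d = 0.657 m, so the parallel axis theorem gives I = 0.0022946 + (2.73)(0.657)² = 1.1807 kg·m².
Thin ring: I_cm = MR² = (2.69)(0.316)² = 0.26861 kg·m²; centre at d = 0.271 m, so the parallel axis theorem gives I = 0.26861 + (2.69)(0.271)² = 0.46617 kg·m².
Solid sphere: I_cm = (2/5)MR² = (2/5)(1.72)(0.545)² = 0.20435 kg·m²; centre at d = 0.594 m, so the parallel axis theorem gives I = 0.20435 + (1.72)(0.594)² = 0.81123 kg·m².
Total I = 1.1807 + 0.46617 + 0.81123 = 2.4581 kg·m².

2.46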